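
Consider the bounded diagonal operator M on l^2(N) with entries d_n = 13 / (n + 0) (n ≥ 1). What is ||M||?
||M|| = 13 (attained at n = 1)

For M diagonal, ||M|| = sup_n |d_n| = sup_n 13/(n + 0). This is positive and strictly decreasing in n, so the supremum is attained at n = 1: d_1 = 13/(1 + 0) = 13. Hence ||M|| = 13.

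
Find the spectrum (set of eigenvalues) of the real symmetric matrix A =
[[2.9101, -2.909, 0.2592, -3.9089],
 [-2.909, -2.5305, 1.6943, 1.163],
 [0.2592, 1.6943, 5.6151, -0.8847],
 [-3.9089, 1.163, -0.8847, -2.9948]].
sigma(A) ≈ {-5, -4, 6} (6 with multiplicity 2)

A is real symmetric, so its spectrum consists of real eigenvalues. Expanding the characteristic polynomial of the displayed matrix gives
  det(λ I - A) = p(λ) = λ^4 + (-3)λ^3 + (-52)λ^2 + (83.9978)λ + (720.0034).
Solving p(λ) = 0 yields eigenvalues ≈ -5, -4, 6, 6. (A is shown rounded to 4 decimals, so these recover the underlying integer eigenvalues to within that precision.)
Verification: the trace of A = 3 equals the sum of eigenvalues 3, and det(A) ≈ 720.0034 matches the eigenvalue product 720.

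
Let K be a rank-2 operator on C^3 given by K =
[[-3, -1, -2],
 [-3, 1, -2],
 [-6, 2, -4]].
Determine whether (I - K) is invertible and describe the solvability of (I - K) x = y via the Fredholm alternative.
(I - K) is invertible (det(I - K) = 1 ≠ 0), so for every y in C^3 the equation (I - K) x = y has a unique solution.

K has rank 2 and factors as K = U V^T = u1 v1^T + u2 v2^T with u1 = (3, 1, 2), v1 = (0, -1, 0), u2 = (1, 1, 2), v2 = (-3, 2, -2) (multiplying out reproduces the displayed K). The nonzero eigenvalues of U V^T coincide with those of the 2 x 2 matrix G = V^T U = [[v1·u1, v1·u2], [v2·u1, v2·u2]] = [[-1, -1], [-11, -5]], and by the Sylvester determinant identity det(I_3 - U V^T) = det(I_2 - V^T U) = det([[2, 1], [11, 6]]) = (2)(6) - (1)(11) = 1. (Direct check: I - K =
[[4, 1, 2],
 [3, 0, 2],
 [6, -2, 5]]
has determinant 1.) The finite-dimensional Fredholm alternative says: either (I - K) is invertible, or ker(I - K) ≠ {0} and then range(I - K) = ker((I - K)^*)^⊥, with dim ker(I - K) = dim ker((I - K)^*). Since det(I - K) ≠ 0, 1 is not an eigenvalue of K and ker(I - K) = {0}, so we are in the first case: for every y there is a unique x = (I - K)^(-1) y. (Explicitly, by the Woodbury identity, (I - U V^T)^(-1) = I + U (I_2 - G)^(-1) V^T.)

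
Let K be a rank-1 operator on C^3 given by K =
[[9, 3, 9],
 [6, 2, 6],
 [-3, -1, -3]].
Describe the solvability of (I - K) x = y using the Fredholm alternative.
(I - K) is invertible (det(I - K) = -7 ≠ 0), so for every y in C^3 the equation (I - K) x = y has a unique solution.

K has rank 1, so it is an outer product K = u v^T: every row of K is a multiple of one row vector. Reading off the entries, u = (3, 2, -1) and v = (3, 1, 3) (row i of K equals u_i·v^T). A rank-one matrix u v^T satisfies K u = u (v·u) and kills the (2)-dimensional subspace v^⊥, so its characteristic polynomial is lambda^2 (lambda - v·u) with v·u = tr K = 8. Hence the eigenvalues of I - K are 1 (multiplicity 2) and 1 - (8) = -7, so det(I - K) = -7. (Direct check: I - K =
[[-8, -3, -9],
 [-6, -1, -6],
 [3, 1, 4]]
has determinant -7.) The finite-dimensional Fredholm alternative says: either (I - K) is invertible, or ker(I - K) ≠ {0} and then range(I - K) = ker((I - K)^*)^⊥, with dim ker(I - K) = dim ker((I - K)^*). Since det(I - K) ≠ 0, 1 is not an eigenvalue of K and ker(I - K) = {0}, so we are in the first case: for every y there is a unique x = (I - K)^(-1) y. Explicitly, by the Sherman–Morrison formula, (I - u v^T)^(-1) = I + u v^T/(1 - v·u), i.e. (I - K)^(-1) = I + K/(-7).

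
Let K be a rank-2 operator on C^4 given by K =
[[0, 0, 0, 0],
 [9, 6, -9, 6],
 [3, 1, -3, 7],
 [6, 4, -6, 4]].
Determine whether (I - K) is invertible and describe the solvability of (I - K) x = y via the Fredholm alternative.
(I - K) is invertible (det(I - K) = 15 ≠ 0), so for every y in C^4 the equation (I - K) x = y has a unique solution.

K has rank 2 and factors as K = U V^T = u1 v1^T + u2 v2^T with u1 = (0, 3, 2, 2), v1 = (3, 2, -3, 2), u2 = (0, 0, -3, 0), v2 = (1, 1, -1, -1) (multiplying out reproduces the displayed K). The nonzero eigenvalues of U V^T coincide with those of the 2 x 2 matrix G = V^T U = [[v1·u1, v1·u2], [v2·u1, v2·u2]] = [[4, 9], [-1, 3]], and by the Sylvester determinant identity det(I_4 - U V^T) = det(I_2 - V^T U) = det([[-3, -9], [1, -2]]) = (-3)(-2) - (-9)(1) = 15. (Direct check: I - K =
[[1, 0, 0, 0],
 [-9, -5, 9, -6],
 [-3, -1, 4, -7],
 [-6, -4, 6, -3]]
has determinant 15.) The finite-dimensional Fredholm alternative says: either (I - K) is invertible, or ker(I - K) ≠ {0} and then range(I - K) = ker((I - K)^*)^⊥, with dim ker(I - K) = dim ker((I - K)^*). Since det(I - K) ≠ 0, 1 is not an eigenvalue of K and ker(I - K) = {0}, so we are in the first case: for every y there is a unique x = (I - K)^(-1) y. (Explicitly, by the Woodbury identity, (I - U V^T)^(-1) = I + U (I_2 - G)^(-1) V^T.)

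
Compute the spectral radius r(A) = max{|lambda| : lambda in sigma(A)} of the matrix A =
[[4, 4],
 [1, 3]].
r(A) = (7 + sqrt(17))/2 ≈ 5.5616

The eigenvalues of A are the roots of its characteristic polynomial. With M = A (coefficients from the trace and determinant):
  p(λ) = det(λ I - M) = λ^2 - 7λ + 8.
For λ^2 - 7λ + 8 the discriminant is 17. It is nonnegative but not a perfect square, so the roots are real and irrational: λ = (7 ± sqrt(17))/2 ≈ 5.5616, 1.4384.
Thus the eigenvalues (to 4 decimals) are 5.5616 (modulus 5.5616); 1.4384 (modulus 1.4384). The spectral radius is the largest modulus: r(A) = (7 + sqrt(17))/2 ≈ 5.5616. (Cross-check: r(A) ≤ ||A||_2 ≈ 6.3574; equality holds whenever A is normal, though it can also hold for some non-normal A.)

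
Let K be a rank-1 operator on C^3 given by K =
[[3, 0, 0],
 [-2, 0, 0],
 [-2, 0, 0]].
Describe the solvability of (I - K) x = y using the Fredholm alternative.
(I - K) is invertible (det(I - K) = -2 ≠ 0), so for every y in C^3 the equation (I - K) x = y has a unique solution.

K has rank 1, so it is an outer product K = u v^T: every row of K is a multiple of one row vector. Reading off the entries, u = (-3, 2, 2) and v = (-1, 0, 0) (row i of K equals u_i·v^T). A rank-one matrix u v^T satisfies K u = u (v·u) and kills the (2)-dimensional subspace v^⊥, so its characteristic polynomial is lambda^2 (lambda - v·u) with v·u = tr K = 3. Hence the eigenvalues of I - K are 1 (multiplicity 2) and 1 - (3) = -2, so det(I - K) = -2. (Direct check: I - K =
[[-2, 0, 0],
 [2, 1, 0],
 [2, 0, 1]]
has determinant -2.) The finite-dimensional Fredholm alternative says: either (I - K) is invertible, or ker(I - K) ≠ {0} and then range(I - K) = ker((I - K)^*)^⊥, with dim ker(I - K) = dim ker((I - K)^*). Since det(I - K) ≠ 0, 1 is not an eigenvalue of K and ker(I - K) = {0}, so we are in the first case: for every y there is a unique x = (I - K)^(-1) y. Explicitly, by the Sherman–Morrison formula, (I - u v^T)^(-1) = I + u v^T/(1 - v·u), i.e. (I - K)^(-1) = I + K/(-2).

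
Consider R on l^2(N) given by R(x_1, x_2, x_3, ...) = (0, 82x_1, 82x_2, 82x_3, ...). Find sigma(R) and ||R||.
sigma(R) = closed disk {z in C : |z| ≤ 82}; ||R|| = 82

Note R = 82·U where U is the unit right shift (U x)_k = x_{k-1} (with x_0 := 0); so ||R|| = 82||U|| and sigma(R) = 82·sigma(U). ||R x||^2 = sum_{k≥1} |82x_k|^2 = 6724||x||^2, so ||R|| = 82 and sigma(R) ⊂ {|z| ≤ 82}. For any |lambda| < 82, the equation (R - lambda I) x = 0 forces x_1 = 0, then 82x_k = lambda x_{k+1} ⇒ x = 0, so R has no eigenvalues. But (R - lambda I) is not surjective for |lambda| < 82: solving (R - lambda I) x = e_1 would require x_n proportional to (lambda/82)^(-n), which is not in l^2. So every |lambda| < 82 lies in the residual spectrum. The boundary |lambda| = 82 is in the approximate point spectrum (the spectrum is closed). Hence sigma(R) is the closed disk of radius 82.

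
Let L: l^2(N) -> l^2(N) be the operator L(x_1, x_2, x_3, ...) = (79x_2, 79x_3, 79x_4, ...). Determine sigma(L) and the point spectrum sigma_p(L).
sigma(L) = closed disk {z in C : |z| ≤ 79}; sigma_p(L) = open disk {z in C : |z| < 79}

Note L = 79·V where V is the unit left shift (V x)_k = x_{k+1}; so sigma(L) = 79·sigma(V) and ||L|| = 79||V||. ||L x||^2 = 6241sum_{k≥2} |x_k|^2 ≤ 6241||x||^2, with equality on {x : x_1 = 0}, so ||L|| = 79. For any lambda with |lambda| < 79, set r = lambda/79 (|r| < 1); the vector x = (1, r, r^2, ...) is in l^2 and satisfies L x = 79(r, r^2, ...) = lambda x, so lambda is an eigenvalue. On the boundary |lambda| = 79 the geometric series diverges, so no l^2 eigenvector exists, but these lambda lie in the approximate point spectrum. Hence sigma(L) is the closed disk of radius 79 and sigma_p(L) is the open disk.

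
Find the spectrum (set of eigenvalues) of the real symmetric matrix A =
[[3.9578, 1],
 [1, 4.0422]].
sigma(A) ≈ {3, 5}

A is real symmetric, so its spectrum consists of real eigenvalues. Expanding the characteristic polynomial of the displayed matrix gives
  det(λ I - A) = p(λ) = λ^2 + (-8)λ + (15).
Solving p(λ) = 0 yields eigenvalues ≈ 3, 5. (A is shown rounded to 4 decimals, so these recover the underlying integer eigenvalues to within that precision.)
Verification: the trace of A = 8 equals the sum of eigenvalues 8, and det(A) ≈ 15.0000 matches the eigenvalue product 15.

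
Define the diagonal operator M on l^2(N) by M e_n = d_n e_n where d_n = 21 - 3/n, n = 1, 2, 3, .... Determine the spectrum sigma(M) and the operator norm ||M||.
sigma(M) = {21 - 3/n : n ≥ 1} ∪ {21}; ||M|| = 21

A bounded diagonal operator on l^2 with diagonal entries d_n has spectrum equal to the closure of {d_n : n ≥ 1}: every d_n is an eigenvalue (with eigenvector e_n), so {d_n} ⊂ sigma(M); the spectrum is closed, so its closure is too; and for lambda not in the closure, (M - lambda I) has bounded inverse (the diagonal entries 1/(d_n - lambda) are bounded). For our sequence d_n = 21 - 3/n, n = 1, 2, 3, ...:
  - {d_n} = {21 - 3/n : n ≥ 1}; the only limit point is 21
  - closure = {21 - 3/n : n ≥ 1} ∪ {21}
For the norm: a diagonal operator has ||M|| = sup_n |d_n|. Here d_n = 21 - 3/n increases monotonically from d_1 = 18 toward 21, with all terms in [18, 21); so sup_n |d_n| = 21 (the supremum is the limit, not attained). So ||M|| = 21.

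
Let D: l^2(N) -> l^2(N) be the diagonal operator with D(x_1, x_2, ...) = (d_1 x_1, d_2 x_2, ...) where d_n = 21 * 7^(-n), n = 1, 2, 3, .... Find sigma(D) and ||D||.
sigma(D) = {21 * 7^(-n) : n ≥ 1} ∪ {0}; ||D|| = 3

A bounded diagonal operator on l^2 with diagonal entries d_n has spectrum equal to the closure of {d_n : n ≥ 1}: every d_n is an eigenvalue (with eigenvector e_n), so {d_n} ⊂ sigma(D); the spectrum is closed, so its closure is too; and for lambda not in the closure, (D - lambda I) has bounded inverse (the diagonal entries 1/(d_n - lambda) are bounded). For our sequence d_n = 21 * 7^(-n), n = 1, 2, 3, ...:
  - {d_n} = {21 * 7^(-n) : n ≥ 1}; the only limit point is 0
  - closure = {21 * 7^(-n) : n ≥ 1} ∪ {0}
For the norm: a diagonal operator has ||D|| = sup_n |d_n|. Here d_n = 21 * 7^(-n) is positive and decreasing, so sup_n |d_n| = d_1 = 21/7 = 3. So ||D|| = 3.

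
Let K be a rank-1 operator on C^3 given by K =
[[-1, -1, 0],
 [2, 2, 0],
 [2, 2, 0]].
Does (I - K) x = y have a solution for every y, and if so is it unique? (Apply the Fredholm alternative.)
(I - K) is singular (det(I - K) = 0, i.e. 1 ∈ sigma(K)). (I - K) x = y is solvable iff y ⊥ ker((I - K)^*) = span{(-1, -1, 0)}, i.e. iff -y_1 - y_2 = 0. When solvable, the solutions are x = y + c·(1, -2, -2), c arbitrary (ker(I - K) = span{(1, -2, -2)}, dimension 1).

K has rank 1, so it is an outer product K = u v^T: every row of K is a multiple of one row vector. Reading off the entries, u = (1, -2, -2) and v = (-1, -1, 0) (row i of K equals u_i·v^T). A rank-one matrix u v^T satisfies K u = u (v·u) and kills the (2)-dimensional subspace v^⊥, so its characteristic polynomial is lambda^2 (lambda - v·u) with v·u = tr K = 1. Hence the eigenvalues of I - K are 1 (multiplicity 2) and 1 - (1) = 0, so det(I - K) = 0. (Direct check: I - K =
[[2, 1, 0],
 [-2, -1, 0],
 [-2, -2, 1]]
has determinant 0.) So 1 is an eigenvalue of K and (I - K) is not invertible. The finite-dimensional Fredholm alternative says: either (I - K) is invertible, or ker(I - K) ≠ {0} and then range(I - K) = ker((I - K)^*)^⊥, with dim ker(I - K) = dim ker((I - K)^*). We are in the second case, so we need both kernels. Kernel of I - K: (I - K) u = u - u (v·u) = u - u = 0, so ker(I - K) = span{u} = span{(1, -2, -2)} (it is exactly 1-dimensional because rank(I - K) = 2). Kernel of the adjoint: K is real, so (I - K)^* = I - K^T = I - v u^T, and (I - v u^T) v = v - v (u·v) = 0; hence ker((I - K)^*) = span{v} = span{(-1, -1, 0)}. Therefore (I - K) x = y is solvable iff <y, v> = 0, i.e. iff -y_1 - y_2 = 0. When this holds, K y = u (v·y) = 0, so (I - K) y = y and x = y is a particular solution; the full solution set is the line x = y + c·u = y + c·(1, -2, -2), c ∈ C.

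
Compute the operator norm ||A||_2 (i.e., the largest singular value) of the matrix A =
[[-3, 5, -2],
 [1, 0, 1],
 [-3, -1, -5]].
||A||_2 ≈ 7.2266 (= sqrt(largest eigenvalue of A^T A))

||A||_2 = sigma_max(A) = sqrt(lambda_max(A^T A)). Form the symmetric matrix M = A^T A =
[[19, -12, 22],
 [-12, 26, -5],
 [22, -5, 30]].
Its characteristic polynomial (trace, sum of principal 2x2 minors, determinant of M give the coefficients) is
  p(λ) = det(λ I - M) = λ^3 - 75λ^2 + 1191λ - 81.
No integer candidate from the rational root theorem (±divisors of 81) is a root, so the roots are irrational. The cubic discriminant is Δ = 1214683344 > 0, so there are three distinct real roots. p(0) = -81 and p(1) = 1036 have opposite signs, so a root lies in (0, 1); Newton's method refines it to λ ≈ 0.0683. p(22) = 469 and p(23) = -196 have opposite signs, so a root lies in (22, 23); Newton's method refines it to λ ≈ 22.7075. p(52) = -341 and p(53) = 1244 have opposite signs, so a root lies in (52, 53); Newton's method refines it to λ ≈ 52.2242. Check (Vieta): the three roots sum to 75, matching tr M = 75.
So the eigenvalues of A^T A are ≈ 0.0683, 22.7075, 52.2242 (all ≥ 0, as they must be for A^T A). The largest is λ_max ≈ 52.2242, hence ||A||_2 = sqrt(λ_max) ≈ 7.2266.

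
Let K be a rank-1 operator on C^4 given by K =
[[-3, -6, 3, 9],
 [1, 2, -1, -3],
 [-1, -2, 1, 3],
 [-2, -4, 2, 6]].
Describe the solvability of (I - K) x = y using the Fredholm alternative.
(I - K) is invertible (det(I - K) = -5 ≠ 0), so for every y in C^4 the equation (I - K) x = y has a unique solution.

K has rank 1, so it is an outer product K = u v^T: every row of K is a multiple of one row vector. Reading off the entries, u = (-3, 1, -1, -2) and v = (1, 2, -1, -3) (row i of K equals u_i·v^T). A rank-one matrix u v^T satisfies K u = u (v·u) and kills the (3)-dimensional subspace v^⊥, so its characteristic polynomial is lambda^3 (lambda - v·u) with v·u = tr K = 6. Hence the eigenvalues of I - K are 1 (multiplicity 3) and 1 - (6) = -5, so det(I - K) = -5. (Direct check: I - K =
[[4, 6, -3, -9],
 [-1, -1, 1, 3],
 [1, 2, 0, -3],
 [2, 4, -2, -5]]
has determinant -5.) The finite-dimensional Fredholm alternative says: either (I - K) is invertible, or ker(I - K) ≠ {0} and then range(I - K) = ker((I - K)^*)^⊥, with dim ker(I - K) = dim ker((I - K)^*). Since det(I - K) ≠ 0, 1 is not an eigenvalue of K and ker(I - K) = {0}, so we are in the first case: for every y there is a unique x = (I - K)^(-1) y. Explicitly, by the Sherman–Morrison formula, (I - u v^T)^(-1) = I + u v^T/(1 - v·u), i.e. (I - K)^(-1) = I + K/(-5).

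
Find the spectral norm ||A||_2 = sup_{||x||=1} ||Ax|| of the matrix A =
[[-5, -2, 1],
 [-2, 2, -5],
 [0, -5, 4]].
||A||_2 ≈ 8.3556 (= sqrt(largest eigenvalue of A^T A))

||A||_2 = sigma_max(A) = sqrt(lambda_max(A^T A)). Form the symmetric matrix M = A^T A =
[[29, 6, 5],
 [6, 33, -32],
 [5, -32, 42]].
Its characteristic polynomial (trace, sum of principal 2x2 minors, determinant of M give the coefficients) is
  p(λ) = det(λ I - M) = λ^3 - 104λ^2 + 2476λ - 6241.
No integer candidate from the rational root theorem (±divisors of 6241) is a root, so the roots are irrational. The cubic discriminant is Δ = 5385812581 > 0, so there are three distinct real roots. p(2) = -1697 and p(3) = 278 have opposite signs, so a root lies in (2, 3); Newton's method refines it to λ ≈ 2.8531. p(31) = 362 and p(32) = -737 have opposite signs, so a root lies in (31, 32); Newton's method refines it to λ ≈ 31.3313. p(69) = -2032 and p(70) = 479 have opposite signs, so a root lies in (69, 70); Newton's method refines it to λ ≈ 69.8155. Check (Vieta): the three roots sum to 104, matching tr M = 104.
So the eigenvalues of A^T A are ≈ 2.8531, 31.3313, 69.8155 (all ≥ 0, as they must be for A^T A). The largest is λ_max ≈ 69.8155, hence ||A||_2 = sqrt(λ_max) ≈ 8.3556.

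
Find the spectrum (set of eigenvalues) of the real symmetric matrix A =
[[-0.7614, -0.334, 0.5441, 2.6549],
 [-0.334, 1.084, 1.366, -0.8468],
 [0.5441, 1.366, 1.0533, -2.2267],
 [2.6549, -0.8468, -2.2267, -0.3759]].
sigma(A) ≈ {-4, 0, 1, 4}

A is real symmetric, so its spectrum consists of real eigenvalues. Expanding the characteristic polynomial of the displayed matrix gives
  det(λ I - A) = p(λ) = λ^4 + (-1)λ^3 + (-16)λ^2 + (16)λ + (0).
Solving p(λ) = 0 yields eigenvalues ≈ -4, 0, 1, 4. (A is shown rounded to 4 decimals, so these recover the underlying integer eigenvalues to within that precision.)
Verification: the trace of A = 1 equals the sum of eigenvalues 1, and det(A) ≈ 0.0003 matches the eigenvalue product 0.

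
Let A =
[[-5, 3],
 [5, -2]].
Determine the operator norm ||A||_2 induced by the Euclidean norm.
||A||_2 = sqrt((63 + sqrt(3869))/2) ≈ 7.9121 (= sqrt(largest eigenvalue of A^T A))

||A||_2 = sigma_max(A) = sqrt(lambda_max(A^T A)). Form the symmetric matrix M = A^T A =
[[50, -25],
 [-25, 13]].
Its characteristic polynomial (trace, determinant of M give the coefficients) is
  p(λ) = det(λ I - M) = λ^2 - 63λ + 25.
For λ^2 - 63λ + 25 the discriminant is 3869. It is nonnegative but not a perfect square, so the roots are real and irrational: λ = (63 ± sqrt(3869))/2 ≈ 62.6006, 0.3994.
So the eigenvalues of A^T A are ≈ 0.3994, 62.6006 (all ≥ 0, as they must be for A^T A). The largest is λ_max = (63 + sqrt(3869))/2 ≈ 62.6006, hence ||A||_2 = sqrt(λ_max) = sqrt((63 + sqrt(3869))/2) ≈ 7.9121.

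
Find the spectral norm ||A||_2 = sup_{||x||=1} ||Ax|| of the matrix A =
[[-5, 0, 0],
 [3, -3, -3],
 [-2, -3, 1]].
||A||_2 ≈ 6.5389 (= sqrt(largest eigenvalue of A^T A))

||A||_2 = sigma_max(A) = sqrt(lambda_max(A^T A)). Form the symmetric matrix M = A^T A =
[[38, -3, -11],
 [-3, 18, 6],
 [-11, 6, 10]].
Its characteristic polynomial (trace, sum of principal 2x2 minors, determinant of M give the coefficients) is
  p(λ) = det(λ I - M) = λ^3 - 66λ^2 + 1078λ - 3600.
No integer candidate from the rational root theorem (±divisors of 3600) is a root, so the roots are irrational. The cubic discriminant is Δ = 171659696 > 0, so there are three distinct real roots. p(4) = -280 and p(5) = 265 have opposite signs, so a root lies in (4, 5); Newton's method refines it to λ ≈ 4.4897. p(18) = 252 and p(19) = -85 have opposite signs, so a root lies in (18, 19); Newton's method refines it to λ ≈ 18.7534. p(42) = -660 and p(43) = 227 have opposite signs, so a root lies in (42, 43); Newton's method refines it to λ ≈ 42.7569. Check (Vieta): the three roots sum to 66, matching tr M = 66.
So the eigenvalues of A^T A are ≈ 4.4897, 18.7534, 42.7569 (all ≥ 0, as they must be for A^T A). The largest is λ_max ≈ 42.7569, hence ||A||_2 = sqrt(λ_max) ≈ 6.5389.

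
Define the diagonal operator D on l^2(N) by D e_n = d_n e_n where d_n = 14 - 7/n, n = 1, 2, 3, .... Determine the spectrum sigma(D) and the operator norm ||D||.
sigma(D) = {14 - 7/n : n ≥ 1} ∪ {14}; ||D|| = 14

A bounded diagonal operator on l^2 with diagonal entries d_n has spectrum equal to the closure of {d_n : n ≥ 1}: every d_n is an eigenvalue (with eigenvector e_n), so {d_n} ⊂ sigma(D); the spectrum is closed, so its closure is too; and for lambda not in the closure, (D - lambda I) has bounded inverse (the diagonal entries 1/(d_n - lambda) are bounded). For our sequence d_n = 14 - 7/n, n = 1, 2, 3, ...:
  - {d_n} = {14 - 7/n : n ≥ 1}; the only limit point is 14
  - closure = {14 - 7/n : n ≥ 1} ∪ {14}
For the norm: a diagonal operator has ||D|| = sup_n |d_n|. Here d_n = 14 - 7/n increases monotonically from d_1 = 7 toward 14, with all terms in [7, 14); so sup_n |d_n| = 14 (the supremum is the limit, not attained). So ||D|| = 14.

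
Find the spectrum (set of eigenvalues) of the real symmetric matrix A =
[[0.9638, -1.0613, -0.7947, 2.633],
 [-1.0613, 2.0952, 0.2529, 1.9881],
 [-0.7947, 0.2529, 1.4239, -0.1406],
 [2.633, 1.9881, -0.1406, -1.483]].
sigma(A) ≈ {-4, 1, 3} (3 with multiplicity 2)

A is real symmetric, so its spectrum consists of real eigenvalues. Expanding the characteristic polynomial of the displayed matrix gives
  det(λ I - A) = p(λ) = λ^4 + (-3)λ^3 + (-13)λ^2 + (50.998)λ + (-35.9972).
Solving p(λ) = 0 yields eigenvalues ≈ -4, 1, 3, 3. (A is shown rounded to 4 decimals, so these recover the underlying integer eigenvalues to within that precision.)
Verification: the trace of A = 3 equals the sum of eigenvalues 3, and det(A) ≈ -35.9972 matches the eigenvalue product -36.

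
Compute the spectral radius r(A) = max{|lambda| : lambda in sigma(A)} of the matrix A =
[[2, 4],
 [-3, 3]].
r(A) = sqrt(18) ≈ 4.2426

The eigenvalues of A are the roots of its characteristic polynomial. With M = A (coefficients from the trace and determinant):
  p(λ) = det(λ I - M) = λ^2 - 5λ + 18.
For λ^2 - 5λ + 18 the discriminant is -47. It is negative, so the roots are the complex-conjugate pair λ = 5/2 ± (sqrt(47)/2) i ≈ 2.5 ± 3.4278i. For a conjugate pair the product of the roots equals the constant term, so |λ|^2 = 18 and |λ| = sqrt(18) ≈ 4.2426.
Thus the eigenvalues (to 4 decimals) are 2.5 ± 3.4278i (modulus 4.2426). The spectral radius is the largest modulus: r(A) = sqrt(18) ≈ 4.2426. (Cross-check: r(A) ≤ ||A||_2 ≈ 5.0083; equality holds whenever A is normal, though it can also hold for some non-normal A.)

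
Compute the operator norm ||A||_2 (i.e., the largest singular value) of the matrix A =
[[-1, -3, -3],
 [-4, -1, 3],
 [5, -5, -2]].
||A||_2 ≈ 8.352 (= sqrt(largest eigenvalue of A^T A))

||A||_2 = sigma_max(A) = sqrt(lambda_max(A^T A)). Form the symmetric matrix M = A^T A =
[[42, -18, -19],
 [-18, 35, 16],
 [-19, 16, 22]].
Its characteristic polynomial (trace, sum of principal 2x2 minors, determinant of M give the coefficients) is
  p(λ) = det(λ I - M) = λ^3 - 99λ^2 + 2223λ - 12769.
No integer candidate from the rational root theorem (±divisors of 12769) is a root, so the roots are irrational. The cubic discriminant is Δ = 1113699024 > 0, so there are three distinct real roots. p(9) = -52 and p(10) = 561 have opposite signs, so a root lies in (9, 10); Newton's method refines it to λ ≈ 9.0766. p(20) = 91 and p(21) = -484 have opposite signs, so a root lies in (20, 21); Newton's method refines it to λ ≈ 20.1674. p(69) = -2212 and p(70) = 741 have opposite signs, so a root lies in (69, 70); Newton's method refines it to λ ≈ 69.7559. Check (Vieta): the three roots sum to 99, matching tr M = 99.
So the eigenvalues of A^T A are ≈ 9.0766, 20.1674, 69.7559 (all ≥ 0, as they must be for A^T A). The largest is λ_max ≈ 69.7559, hence ||A||_2 = sqrt(λ_max) ≈ 8.352.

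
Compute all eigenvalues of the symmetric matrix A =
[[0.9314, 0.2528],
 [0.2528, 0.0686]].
sigma(A) ≈ {0, 1}

A is real symmetric, so its spectrum consists of real eigenvalues. Expanding the characteristic polynomial of the displayed matrix gives
  det(λ I - A) = p(λ) = λ^2 + (-1)λ + (0).
Solving p(λ) = 0 yields eigenvalues ≈ 0, 1. (A is shown rounded to 4 decimals, so these recover the underlying integer eigenvalues to within that precision.)
Verification: the trace of A = 1 equals the sum of eigenvalues 1, and det(A) ≈ -0.0000 matches the eigenvalue product 0.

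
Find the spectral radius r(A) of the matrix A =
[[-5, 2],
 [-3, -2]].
r(A) = 4

The eigenvalues of A are the roots of its characteristic polynomial. With M = A (coefficients from the trace and determinant):
  p(λ) = det(λ I - M) = λ^2 + 7λ + 16.
For λ^2 + 7λ + 16 the discriminant is -15. It is negative, so the roots are the complex-conjugate pair λ = -7/2 ± (sqrt(15)/2) i ≈ -3.5 ± 1.9365i. For a conjugate pair the product of the roots equals the constant term, so |λ|^2 = 16 and |λ| = sqrt(16) = 4.
Thus the eigenvalues (to 4 decimals) are -3.5 ± 1.9365i (modulus 4). The spectral radius is the largest modulus: r(A) = 4. (Cross-check: r(A) ≤ ||A||_2 ≈ 5.8823; equality holds whenever A is normal, though it can also hold for some non-normal A.)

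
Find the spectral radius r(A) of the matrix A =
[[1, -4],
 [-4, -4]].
r(A) = (3 + sqrt(89))/2 ≈ 6.217

The eigenvalues of A are the roots of its characteristic polynomial. With M = A (coefficients from the trace and determinant):
  p(λ) = det(λ I - M) = λ^2 + 3λ - 20.
For λ^2 + 3λ - 20 the discriminant is 89. It is nonnegative but not a perfect square, so the roots are real and irrational: λ = (-3 ± sqrt(89))/2 ≈ 3.217, -6.217.
Thus the eigenvalues (to 4 decimals) are 3.217 (modulus 3.217); -6.217 (modulus 6.217). The spectral radius is the largest modulus: r(A) = (3 + sqrt(89))/2 ≈ 6.217. (Cross-check: r(A) ≤ ||A||_2 ≈ 6.217; equality holds whenever A is normal, though it can also hold for some non-normal A.)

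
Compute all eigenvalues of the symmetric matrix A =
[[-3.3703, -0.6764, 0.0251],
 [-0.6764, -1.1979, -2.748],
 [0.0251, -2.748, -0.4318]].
sigma(A) ≈ {-4, -3, 2}

A is real symmetric, so its spectrum consists of real eigenvalues. Expanding the characteristic polynomial of the displayed matrix gives
  det(λ I - A) = p(λ) = λ^3 + (5)λ^2 + (-2)λ + (-24).
Solving p(λ) = 0 yields eigenvalues ≈ -4, -3, 2. (A is shown rounded to 4 decimals, so these recover the underlying integer eigenvalues to within that precision.)
Verification: the trace of A = -5 equals the sum of eigenvalues -5, and det(A) ≈ 23.9992 matches the eigenvalue product 24.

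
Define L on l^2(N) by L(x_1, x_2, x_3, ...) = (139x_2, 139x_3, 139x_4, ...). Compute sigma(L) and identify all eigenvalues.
sigma(L) = closed disk {z in C : |z| ≤ 139}; sigma_p(L) = open disk {z in C : |z| < 139}

Note L = 139·V where V is the unit left shift (V x)_k = x_{k+1}; so sigma(L) = 139·sigma(V) and ||L|| = 139||V||. ||L x||^2 = 19321sum_{k≥2} |x_k|^2 ≤ 19321||x||^2, with equality on {x : x_1 = 0}, so ||L|| = 139. For any lambda with |lambda| < 139, set r = lambda/139 (|r| < 1); the vector x = (1, r, r^2, ...) is in l^2 and satisfies L x = 139(r, r^2, ...) = lambda x, so lambda is an eigenvalue. On the boundary |lambda| = 139 the geometric series diverges, so no l^2 eigenvector exists, but these lambda lie in the approximate point spectrum. Hence sigma(L) is the closed disk of radius 139 and sigma_p(L) is the open disk.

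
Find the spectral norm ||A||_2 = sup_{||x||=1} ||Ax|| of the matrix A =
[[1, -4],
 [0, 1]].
||A||_2 = sqrt((18 + sqrt(320))/2) ≈ 4.2361 (= sqrt(largest eigenvalue of A^T A))

||A||_2 = sigma_max(A) = sqrt(lambda_max(A^T A)). Form the symmetric matrix M = A^T A =
[[1, -4],
 [-4, 17]].
Its characteristic polynomial (trace, determinant of M give the coefficients) is
  p(λ) = det(λ I - M) = λ^2 - 18λ + 1.
For λ^2 - 18λ + 1 the discriminant is 320. It is nonnegative but not a perfect square, so the roots are real and irrational: λ = (18 ± sqrt(320))/2 ≈ 17.9443, 0.0557.
So the eigenvalues of A^T A are ≈ 0.0557, 17.9443 (all ≥ 0, as they must be for A^T A). The largest is λ_max = (18 + sqrt(320))/2 ≈ 17.9443, hence ||A||_2 = sqrt(λ_max) = sqrt((18 + sqrt(320))/2) ≈ 4.2361.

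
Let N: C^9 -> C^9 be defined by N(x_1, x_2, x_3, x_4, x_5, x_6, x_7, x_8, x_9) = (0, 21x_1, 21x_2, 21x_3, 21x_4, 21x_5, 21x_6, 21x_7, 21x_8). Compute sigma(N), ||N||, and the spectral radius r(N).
sigma(N) = {0}; ||N|| = 21; r(N) = 0. (N is nilpotent with N^9 = 0.)

On C^9, N is a strictly lower-triangular matrix with 21 on the subdiagonal and zeros elsewhere, so its characteristic polynomial is lambda^9 and every eigenvalue is 0: sigma(N) = {0}. For the operator norm, N e_i = 21e_{i+1} for i = 1, ..., 8 and N e_9 = 0, so the singular values of N are 21 (with multiplicity 8) and 0; hence ||N|| = 21. The spectral radius r(N) = max|lambda| = 0. Note ||N|| > r(N) — characteristic of non-normal nilpotent operators. Indeed N^9 = 0.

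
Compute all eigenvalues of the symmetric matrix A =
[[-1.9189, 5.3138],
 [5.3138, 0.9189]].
sigma(A) ≈ {-6, 5}

A is real symmetric, so its spectrum consists of real eigenvalues. Expanding the characteristic polynomial of the displayed matrix gives
  det(λ I - A) = p(λ) = λ^2 + (1)λ + (-30).
Solving p(λ) = 0 yields eigenvalues ≈ -6, 5. (A is shown rounded to 4 decimals, so these recover the underlying integer eigenvalues to within that precision.)
Verification: the trace of A = -1 equals the sum of eigenvalues -1, and det(A) ≈ -29.9997 matches the eigenvalue product -30.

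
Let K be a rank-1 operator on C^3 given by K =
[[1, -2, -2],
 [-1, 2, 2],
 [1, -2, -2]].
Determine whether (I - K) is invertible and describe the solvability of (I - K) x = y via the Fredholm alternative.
(I - K) is singular (det(I - K) = 0, i.e. 1 ∈ sigma(K)). (I - K) x = y is solvable iff y ⊥ ker((I - K)^*) = span{(1, -2, -2)}, i.e. iff y_1 - 2y_2 - 2y_3 = 0. When solvable, the solutions are x = y + c·(1, -1, 1), c arbitrary (ker(I - K) = span{(1, -1, 1)}, dimension 1).

K has rank 1, so it is an outer product K = u v^T: every row of K is a multiple of one row vector. Reading off the entries, u = (1, -1, 1) and v = (1, -2, -2) (row i of K equals u_i·v^T). A rank-one matrix u v^T satisfies K u = u (v·u) and kills the (2)-dimensional subspace v^⊥, so its characteristic polynomial is lambda^2 (lambda - v·u) with v·u = tr K = 1. Hence the eigenvalues of I - K are 1 (multiplicity 2) and 1 - (1) = 0, so det(I - K) = 0. (Direct check: I - K =
[[0, 2, 2],
 [1, -1, -2],
 [-1, 2, 3]]
has determinant 0.) So 1 is an eigenvalue of K and (I - K) is not invertible. The finite-dimensional Fredholm alternative says: either (I - K) is invertible, or ker(I - K) ≠ {0} and then range(I - K) = ker((I - K)^*)^⊥, with dim ker(I - K) = dim ker((I - K)^*). We are in the second case, so we need both kernels. Kernel of I - K: (I - K) u = u - u (v·u) = u - u = 0, so ker(I - K) = span{u} = span{(1, -1, 1)} (it is exactly 1-dimensional because rank(I - K) = 2). Kernel of the adjoint: K is real, so (I - K)^* = I - K^T = I - v u^T, and (I - v u^T) v = v - v (u·v) = 0; hence ker((I - K)^*) = span{v} = span{(1, -2, -2)}. Therefore (I - K) x = y is solvable iff <y, v> = 0, i.e. iff y_1 - 2y_2 - 2y_3 = 0. When this holds, K y = u (v·y) = 0, so (I - K) y = y and x = y is a particular solution; the full solution set is the line x = y + c·u = y + c·(1, -1, 1), c ∈ C.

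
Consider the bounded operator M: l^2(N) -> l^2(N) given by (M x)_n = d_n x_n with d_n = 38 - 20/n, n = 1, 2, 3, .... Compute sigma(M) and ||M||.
sigma(M) = {38 - 20/n : n ≥ 1} ∪ {38}; ||M|| = 38

A bounded diagonal operator on l^2 with diagonal entries d_n has spectrum equal to the closure of {d_n : n ≥ 1}: every d_n is an eigenvalue (with eigenvector e_n), so {d_n} ⊂ sigma(M); the spectrum is closed, so its closure is too; and for lambda not in the closure, (M - lambda I) has bounded inverse (the diagonal entries 1/(d_n - lambda) are bounded). For our sequence d_n = 38 - 20/n, n = 1, 2, 3, ...:
  - {d_n} = {38 - 20/n : n ≥ 1}; the only limit point is 38
  - closure = {38 - 20/n : n ≥ 1} ∪ {38}
For the norm: a diagonal operator has ||M|| = sup_n |d_n|. Here d_n = 38 - 20/n increases monotonically from d_1 = 18 toward 38, with all terms in [18, 38); so sup_n |d_n| = 38 (the supremum is the limit, not attained). So ||M|| = 38.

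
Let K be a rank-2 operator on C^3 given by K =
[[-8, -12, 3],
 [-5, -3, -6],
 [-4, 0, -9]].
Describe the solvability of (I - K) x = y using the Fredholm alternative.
(I - K) is invertible (det(I - K) = 96 ≠ 0), so for every y in C^3 the equation (I - K) x = y has a unique solution.

K has rank 2 and factors as K = U V^T = u1 v1^T + u2 v2^T with u1 = (2, -1, -2), v1 = (-1, -3, 3), u2 = (-3, -3, -3), v2 = (2, 2, 1) (multiplying out reproduces the displayed K). The nonzero eigenvalues of U V^T coincide with those of the 2 x 2 matrix G = V^T U = [[v1·u1, v1·u2], [v2·u1, v2·u2]] = [[-5, 3], [0, -15]], and by the Sylvester determinant identity det(I_3 - U V^T) = det(I_2 - V^T U) = det([[6, -3], [0, 16]]) = (6)(16) - (-3)(0) = 96. (Direct check: I - K =
[[9, 12, -3],
 [5, 4, 6],
 [4, 0, 10]]
has determinant 96.) The finite-dimensional Fredholm alternative says: either (I - K) is invertible, or ker(I - K) ≠ {0} and then range(I - K) = ker((I - K)^*)^⊥, with dim ker(I - K) = dim ker((I - K)^*). Since det(I - K) ≠ 0, 1 is not an eigenvalue of K and ker(I - K) = {0}, so we are in the first case: for every y there is a unique x = (I - K)^(-1) y. (Explicitly, by the Woodbury identity, (I - U V^T)^(-1) = I + U (I_2 - G)^(-1) V^T.)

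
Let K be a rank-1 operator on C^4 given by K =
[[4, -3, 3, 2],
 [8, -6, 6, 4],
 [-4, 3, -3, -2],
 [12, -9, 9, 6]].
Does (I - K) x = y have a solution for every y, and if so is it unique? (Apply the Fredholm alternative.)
(I - K) is singular (det(I - K) = 0, i.e. 1 ∈ sigma(K)). (I - K) x = y is solvable iff y ⊥ ker((I - K)^*) = span{(4, -3, 3, 2)}, i.e. iff 4y_1 - 3y_2 + 3y_3 + 2y_4 = 0. When solvable, the solutions are x = y + c·(1, 2, -1, 3), c arbitrary (ker(I - K) = span{(1, 2, -1, 3)}, dimension 1).

K has rank 1, so it is an outer product K = u v^T: every row of K is a multiple of one row vector. Reading off the entries, u = (1, 2, -1, 3) and v = (4, -3, 3, 2) (row i of K equals u_i·v^T). A rank-one matrix u v^T satisfies K u = u (v·u) and kills the (3)-dimensional subspace v^⊥, so its characteristic polynomial is lambda^3 (lambda - v·u) with v·u = tr K = 1. Hence the eigenvalues of I - K are 1 (multiplicity 3) and 1 - (1) = 0, so det(I - K) = 0. (Direct check: I - K =
[[-3, 3, -3, -2],
 [-8, 7, -6, -4],
 [4, -3, 4, 2],
 [-12, 9, -9, -5]]
has determinant 0.) So 1 is an eigenvalue of K and (I - K) is not invertible. The finite-dimensional Fredholm alternative says: either (I - K) is invertible, or ker(I - K) ≠ {0} and then range(I - K) = ker((I - K)^*)^⊥, with dim ker(I - K) = dim ker((I - K)^*). We are in the second case, so we need both kernels. Kernel of I - K: (I - K) u = u - u (v·u) = u - u = 0, so ker(I - K) = span{u} = span{(1, 2, -1, 3)} (it is exactly 1-dimensional because rank(I - K) = 3). Kernel of the adjoint: K is real, so (I - K)^* = I - K^T = I - v u^T, and (I - v u^T) v = v - v (u·v) = 0; hence ker((I - K)^*) = span{v} = span{(4, -3, 3, 2)}. Therefore (I - K) x = y is solvable iff <y, v> = 0, i.e. iff 4y_1 - 3y_2 + 3y_3 + 2y_4 = 0. When this holds, K y = u (v·y) = 0, so (I - K) y = y and x = y is a particular solution; the full solution set is the line x = y + c·u = y + c·(1, 2, -1, 3), c ∈ C.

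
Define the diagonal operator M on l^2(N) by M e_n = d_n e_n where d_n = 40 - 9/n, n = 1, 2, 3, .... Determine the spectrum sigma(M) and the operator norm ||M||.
sigma(M) = {40 - 9/n : n ≥ 1} ∪ {40}; ||M|| = 40

A bounded diagonal operator on l^2 with diagonal entries d_n has spectrum equal to the closure of {d_n : n ≥ 1}: every d_n is an eigenvalue (with eigenvector e_n), so {d_n} ⊂ sigma(M); the spectrum is closed, so its closure is too; and for lambda not in the closure, (M - lambda I) has bounded inverse (the diagonal entries 1/(d_n - lambda) are bounded). For our sequence d_n = 40 - 9/n, n = 1, 2, 3, ...:
  - {d_n} = {40 - 9/n : n ≥ 1}; the only limit point is 40
  - closure = {40 - 9/n : n ≥ 1} ∪ {40}
For the norm: a diagonal operator has ||M|| = sup_n |d_n|. Here d_n = 40 - 9/n increases monotonically from d_1 = 31 toward 40, with all terms in [31, 40); so sup_n |d_n| = 40 (the supremum is the limit, not attained). So ||M|| = 40.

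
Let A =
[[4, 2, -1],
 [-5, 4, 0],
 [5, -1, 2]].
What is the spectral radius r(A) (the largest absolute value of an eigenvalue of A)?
r(A) ≈ 5.4229

The eigenvalues of A are the roots of its characteristic polynomial. With M = A (coefficients from the trace, the sum of principal 2x2 minors, and det A):
  p(λ) = det(λ I - M) = λ^3 - 10λ^2 + 47λ - 67.
No integer candidate from the rational root theorem (±divisors of 67) is a root, so the roots are irrational. The cubic discriminant is Δ = -16775 < 0, so there is one real root and a complex-conjugate pair. p(2) = -5 and p(3) = 11 have opposite signs, so a root lies in (2, 3); Newton's method refines it to λ ≈ 2.2783. Dividing out (λ - (2.2783)) leaves approximately λ^2 - 7.7217λ + 29.4075. For λ^2 - 7.7217λ + 29.4075 the discriminant is -58.0057. It is negative, so the remaining roots are the complex-conjugate pair λ ≈ 3.8608 ± 3.8081i. Their product equals the constant term, so |λ|^2 ≈ 29.4075 and |λ| ≈ 5.4229.
Thus the eigenvalues (to 4 decimals) are 2.2783 (modulus 2.2783); 3.8608 ± 3.8081i (modulus 5.4229). The spectral radius is the largest modulus: r(A) ≈ 5.4229. (Cross-check: r(A) ≤ ||A||_2 ≈ 8.51; equality holds whenever A is normal, though it can also hold for some non-normal A.)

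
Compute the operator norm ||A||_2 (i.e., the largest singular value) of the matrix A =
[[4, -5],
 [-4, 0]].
||A||_2 = sqrt((57 + sqrt(1649))/2) ≈ 6.986 (= sqrt(largest eigenvalue of A^T A))

||A||_2 = sigma_max(A) = sqrt(lambda_max(A^T A)). Form the symmetric matrix M = A^T A =
[[32, -20],
 [-20, 25]].
Its characteristic polynomial (trace, determinant of M give the coefficients) is
  p(λ) = det(λ I - M) = λ^2 - 57λ + 400.
For λ^2 - 57λ + 400 the discriminant is 1649. It is nonnegative but not a perfect square, so the roots are real and irrational: λ = (57 ± sqrt(1649))/2 ≈ 48.8039, 8.1961.
So the eigenvalues of A^T A are ≈ 8.1961, 48.8039 (all ≥ 0, as they must be for A^T A). The largest is λ_max = (57 + sqrt(1649))/2 ≈ 48.8039, hence ||A||_2 = sqrt(λ_max) = sqrt((57 + sqrt(1649))/2) ≈ 6.986.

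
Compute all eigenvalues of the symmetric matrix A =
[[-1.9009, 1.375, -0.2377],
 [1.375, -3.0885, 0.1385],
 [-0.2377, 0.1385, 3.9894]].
sigma(A) ≈ {-4, -1, 4}

A is real symmetric, so its spectrum consists of real eigenvalues. Expanding the characteristic polynomial of the displayed matrix gives
  det(λ I - A) = p(λ) = λ^3 + (1)λ^2 + (-16)λ + (-16).
Solving p(λ) = 0 yields eigenvalues ≈ -4, -1, 4. (A is shown rounded to 4 decimals, so these recover the underlying integer eigenvalues to within that precision.)
Verification: the trace of A = -1 equals the sum of eigenvalues -1, and det(A) ≈ 15.9995 matches the eigenvalue product 16.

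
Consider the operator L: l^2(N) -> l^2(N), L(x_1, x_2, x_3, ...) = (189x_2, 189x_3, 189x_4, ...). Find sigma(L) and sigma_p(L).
sigma(L) = closed disk {z in C : |z| ≤ 189}; sigma_p(L) = open disk {z in C : |z| < 189}

Note L = 189·V where V is the unit left shift (V x)_k = x_{k+1}; so sigma(L) = 189·sigma(V) and ||L|| = 189||V||. ||L x||^2 = 35721sum_{k≥2} |x_k|^2 ≤ 35721||x||^2, with equality on {x : x_1 = 0}, so ||L|| = 189. For any lambda with |lambda| < 189, set r = lambda/189 (|r| < 1); the vector x = (1, r, r^2, ...) is in l^2 and satisfies L x = 189(r, r^2, ...) = lambda x, so lambda is an eigenvalue. On the boundary |lambda| = 189 the geometric series diverges, so no l^2 eigenvector exists, but these lambda lie in the approximate point spectrum. Hence sigma(L) is the closed disk of radius 189 and sigma_p(L) is the open disk.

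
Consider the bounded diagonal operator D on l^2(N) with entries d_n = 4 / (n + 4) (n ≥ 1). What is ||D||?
||D|| = 4/5 (attained at n = 1)

For D diagonal, ||D|| = sup_n |d_n| = sup_n 4/(n + 4). This is positive and strictly decreasing in n, so the supremum is attained at n = 1: d_1 = 4/(1 + 4) = 4/5. Hence ||D|| = 4/5.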